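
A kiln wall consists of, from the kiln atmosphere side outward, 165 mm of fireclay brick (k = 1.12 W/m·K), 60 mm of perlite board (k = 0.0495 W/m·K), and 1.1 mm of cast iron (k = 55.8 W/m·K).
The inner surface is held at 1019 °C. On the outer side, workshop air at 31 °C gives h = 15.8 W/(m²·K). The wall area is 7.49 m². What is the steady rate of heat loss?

Series thermal resistances:
R_fireclay brick = L/(kA) = 0.165/(1.12×7.49) = 0.01967 K/W
R_perlite board = L/(kA) = 0.06/(0.0495×7.49) = 0.1618 K/W
R_cast iron = L/(kA) = 0.0011/(55.8×7.49) = 2.632×10^-6 K/W
R_outer film = 1/(h_o·A) = 1/(15.8×7.49) = 0.00845 K/W
R_total = 0.19 K/W
Q = ΔT / R_total = 988 / 0.19

Q ≈ 5200 W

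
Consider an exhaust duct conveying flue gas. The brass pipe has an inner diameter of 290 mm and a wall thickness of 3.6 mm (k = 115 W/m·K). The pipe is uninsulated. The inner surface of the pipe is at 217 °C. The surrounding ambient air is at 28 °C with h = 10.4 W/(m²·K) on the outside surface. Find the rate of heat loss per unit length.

q′ ≈ 1830 W/m

Radial resistances (cylindrical: R_cond = ln(r_o/r_i)/(2πkL), R_conv = 1/(h·2πrL)):
R_brass pipe wall = ln(148.6/145)/(2π×115×1) = 3.394×10^-5 K/W
R_outer film = 1/(h_o·2πr_oL) = 1/(10.4×2π×0.1486×1) = 0.103 K/W
R_total = 0.103 K/W
Q = ΔT/R_total = 189/0.103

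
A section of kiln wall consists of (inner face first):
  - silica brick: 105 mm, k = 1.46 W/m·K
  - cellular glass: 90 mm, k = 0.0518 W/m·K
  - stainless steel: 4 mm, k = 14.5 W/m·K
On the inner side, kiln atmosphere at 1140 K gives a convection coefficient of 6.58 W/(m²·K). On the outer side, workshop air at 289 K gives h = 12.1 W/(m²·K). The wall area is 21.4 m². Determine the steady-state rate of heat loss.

Series thermal resistances:
R_inner film = 1/(h_i·A) = 1/(6.58×21.4) = 0.007102 K/W
R_silica brick = L/(kA) = 0.105/(1.46×21.4) = 0.003361 K/W
R_cellular glass = L/(kA) = 0.09/(0.0518×21.4) = 0.08119 K/W
R_stainless steel = L/(kA) = 0.004/(14.5×21.4) = 1.289×10^-5 K/W
R_outer film = 1/(h_o·A) = 1/(12.1×21.4) = 0.003862 K/W
R_total = 0.09553 K/W
Q = ΔT / R_total = 851 / 0.09553

Q ≈ 8910 W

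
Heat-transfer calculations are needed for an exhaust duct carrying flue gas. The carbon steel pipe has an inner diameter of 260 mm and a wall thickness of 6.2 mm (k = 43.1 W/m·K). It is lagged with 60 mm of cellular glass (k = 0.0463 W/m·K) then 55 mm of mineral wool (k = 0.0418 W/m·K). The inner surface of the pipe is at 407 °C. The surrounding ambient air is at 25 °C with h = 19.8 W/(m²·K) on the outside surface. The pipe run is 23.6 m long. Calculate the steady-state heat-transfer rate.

Q ≈ 4050 W

Treating each annulus and film as a series resistance:
R_carbon steel pipe wall = ln(136.2/130)/(2π×43.1×23.6) = 7.29×10^-6 K/W
R_cellular glass = ln(196.2/136.2)/(2π×0.0463×23.6) = 0.05317 K/W
R_mineral wool = ln(251.2/196.2)/(2π×0.0418×23.6) = 0.03987 K/W
R_outer film = 1/(h_o·2πr_oL) = 1/(19.8×2π×0.2512×23.6) = 0.001356 K/W
R_total = 0.0944 K/W
Q = ΔT/R_total = 382/0.0944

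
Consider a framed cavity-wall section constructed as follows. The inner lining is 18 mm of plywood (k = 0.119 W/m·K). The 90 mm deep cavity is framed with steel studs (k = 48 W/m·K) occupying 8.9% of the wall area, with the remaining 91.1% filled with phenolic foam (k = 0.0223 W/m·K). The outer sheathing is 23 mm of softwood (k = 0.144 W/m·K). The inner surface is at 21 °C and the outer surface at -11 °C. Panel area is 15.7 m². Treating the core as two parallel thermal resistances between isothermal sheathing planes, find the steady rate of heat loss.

Sheathing layers in series; stud and cavity paths in parallel between them.
R_inner = 0.018/(0.119×15.7) = 0.009634 K/W
R_stud  = 0.09/(48×0.089×15.7) = 0.001342 K/W
R_cav   = 0.09/(0.0223×0.911×15.7) = 0.2822 K/W
1/R_core = 1/R_stud + 1/R_cav → R_core = 0.001336 K/W
R_outer = 0.023/(0.144×15.7) = 0.01017 K/W
R_total = 0.02114 K/W
Q = ΔT/R_total = 32/0.02114

Q ≈ 1510 W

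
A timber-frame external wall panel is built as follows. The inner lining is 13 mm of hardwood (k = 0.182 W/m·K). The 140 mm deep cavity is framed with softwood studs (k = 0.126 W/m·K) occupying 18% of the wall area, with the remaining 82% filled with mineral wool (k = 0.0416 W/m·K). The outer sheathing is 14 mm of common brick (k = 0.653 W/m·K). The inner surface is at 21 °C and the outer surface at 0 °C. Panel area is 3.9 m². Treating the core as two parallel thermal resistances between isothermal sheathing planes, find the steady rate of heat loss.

Q ≈ 32 W

Sheathing layers in series; stud and cavity paths in parallel between them.
R_inner = 0.013/(0.182×3.9) = 0.01832 K/W
R_stud  = 0.14/(0.126×0.18×3.9) = 1.583 K/W
R_cav   = 0.14/(0.0416×0.82×3.9) = 1.052 K/W
1/R_core = 1/R_stud + 1/R_cav → R_core = 0.6321 K/W
R_outer = 0.014/(0.653×3.9) = 0.005497 K/W
R_total = 0.6559 K/W
Q = ΔT/R_total = 21/0.6559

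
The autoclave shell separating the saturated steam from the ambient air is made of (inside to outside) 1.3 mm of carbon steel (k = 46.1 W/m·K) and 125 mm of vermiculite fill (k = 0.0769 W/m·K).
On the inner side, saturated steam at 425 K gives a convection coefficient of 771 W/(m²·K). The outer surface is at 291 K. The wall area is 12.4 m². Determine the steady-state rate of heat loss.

Model the wall as resistances in series:
R_inner film = 1/(h_i·A) = 1/(771×12.4) = 1.046×10^-4 K/W
R_carbon steel = L/(kA) = 0.0013/(46.1×12.4) = 2.274×10^-6 K/W
R_vermiculite fill = L/(kA) = 0.125/(0.0769×12.4) = 0.1311 K/W
R_total = 0.1312 K/W
Q = ΔT / R_total = 134 / 0.1312

Q ≈ 1020 W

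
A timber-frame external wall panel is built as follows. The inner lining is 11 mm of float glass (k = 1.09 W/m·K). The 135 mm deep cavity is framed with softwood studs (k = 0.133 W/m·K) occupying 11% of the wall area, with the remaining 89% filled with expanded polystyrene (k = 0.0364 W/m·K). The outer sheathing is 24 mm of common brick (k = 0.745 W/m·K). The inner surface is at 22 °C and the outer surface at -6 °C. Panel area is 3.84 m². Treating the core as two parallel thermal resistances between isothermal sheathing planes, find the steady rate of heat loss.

Sheathing layers in series; stud and cavity paths in parallel between them.
R_inner = 0.011/(1.09×3.84) = 0.002628 K/W
R_stud  = 0.135/(0.133×0.11×3.84) = 2.403 K/W
R_cav   = 0.135/(0.0364×0.89×3.84) = 1.085 K/W
1/R_core = 1/R_stud + 1/R_cav → R_core = 0.7476 K/W
R_outer = 0.024/(0.745×3.84) = 0.008389 K/W
R_total = 0.7586 K/W
Q = ΔT/R_total = 28/0.7586

Q ≈ 36.9 W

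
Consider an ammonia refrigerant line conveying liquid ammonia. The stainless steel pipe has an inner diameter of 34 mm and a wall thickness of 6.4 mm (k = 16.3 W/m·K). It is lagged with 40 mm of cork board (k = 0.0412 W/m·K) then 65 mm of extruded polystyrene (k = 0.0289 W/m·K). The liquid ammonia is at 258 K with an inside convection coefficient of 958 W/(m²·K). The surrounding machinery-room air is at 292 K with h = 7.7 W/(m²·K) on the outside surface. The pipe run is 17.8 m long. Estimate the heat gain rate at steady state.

Cylindrical conduction, so R = ln(r₂/r₁)/(2πkL) per layer, in series:
R_inner film = 1/(h_i·2πr₁L) = 1/(958×2π×0.017×17.8) = 5.49×10^-4 K/W
R_stainless steel pipe wall = ln(23.4/17)/(2π×16.3×17.8) = 1.753×10^-4 K/W
R_cork board = ln(63.4/23.4)/(2π×0.0412×17.8) = 0.2163 K/W
R_extruded polystyrene = ln(128.4/63.4)/(2π×0.0289×17.8) = 0.2183 K/W
R_outer film = 1/(h_o·2πr_oL) = 1/(7.7×2π×0.1284×17.8) = 0.009044 K/W
R_total = 0.4444 K/W
Q = ΔT/R_total = 34/0.4444

Q ≈ 76.5 W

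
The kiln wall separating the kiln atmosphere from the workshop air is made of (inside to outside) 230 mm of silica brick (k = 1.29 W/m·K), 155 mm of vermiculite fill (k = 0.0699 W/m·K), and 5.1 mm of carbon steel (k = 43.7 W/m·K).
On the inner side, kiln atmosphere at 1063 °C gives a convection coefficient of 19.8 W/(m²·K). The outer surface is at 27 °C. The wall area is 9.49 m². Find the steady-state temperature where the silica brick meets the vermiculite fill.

T ≈ 966 °C

Model the wall as resistances in series:
R_inner film = 1/(h_i·A) = 1/(19.8×9.49) = 0.005322 K/W
R_silica brick = L/(kA) = 0.23/(1.29×9.49) = 0.01879 K/W
R_vermiculite fill = L/(kA) = 0.155/(0.0699×9.49) = 0.2337 K/W
R_carbon steel = L/(kA) = 0.0051/(43.7×9.49) = 1.23×10^-5 K/W
R_total = 0.2578 K/W;  Q = ΔT/R_total = 1036/0.2578 = 4019 W
T_interface = T_inner − Q·ΣR(inner→interface) = 1063 − 4020×0.02411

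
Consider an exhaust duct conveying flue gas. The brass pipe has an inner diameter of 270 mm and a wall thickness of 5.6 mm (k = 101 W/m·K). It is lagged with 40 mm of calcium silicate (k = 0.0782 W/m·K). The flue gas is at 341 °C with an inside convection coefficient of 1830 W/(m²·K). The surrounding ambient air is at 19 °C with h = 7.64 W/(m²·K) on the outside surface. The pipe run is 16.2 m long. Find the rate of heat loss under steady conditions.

Cylindrical conduction, so R = ln(r₂/r₁)/(2πkL) per layer, in series:
R_inner film = 1/(h_i·2πr₁L) = 1/(1830×2π×0.135×16.2) = 3.977×10^-5 K/W
R_brass pipe wall = ln(140.6/135)/(2π×101×16.2) = 3.954×10^-6 K/W
R_calcium silicate = ln(180.6/140.6)/(2π×0.0782×16.2) = 0.03145 K/W
R_outer film = 1/(h_o·2πr_oL) = 1/(7.64×2π×0.1806×16.2) = 0.00712 K/W
R_total = 0.03862 K/W
Q = ΔT/R_total = 322/0.03862

Q ≈ 8340 W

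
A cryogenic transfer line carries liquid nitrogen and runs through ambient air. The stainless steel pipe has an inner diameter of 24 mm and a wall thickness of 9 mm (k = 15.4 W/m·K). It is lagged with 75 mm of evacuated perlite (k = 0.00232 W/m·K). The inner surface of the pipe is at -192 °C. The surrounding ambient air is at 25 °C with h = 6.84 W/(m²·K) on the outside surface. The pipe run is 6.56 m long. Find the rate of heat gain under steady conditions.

Cylindrical conduction, so R = ln(r₂/r₁)/(2πkL) per layer, in series:
R_stainless steel pipe wall = ln(21/12)/(2π×15.4×6.56) = 8.816×10^-4 K/W
R_evacuated perlite = ln(96/21)/(2π×0.00232×6.56) = 15.89 K/W
R_outer film = 1/(h_o·2πr_oL) = 1/(6.84×2π×0.096×6.56) = 0.03695 K/W
R_total = 15.93 K/W
Q = ΔT/R_total = 217/15.93

Q ≈ 13.6 W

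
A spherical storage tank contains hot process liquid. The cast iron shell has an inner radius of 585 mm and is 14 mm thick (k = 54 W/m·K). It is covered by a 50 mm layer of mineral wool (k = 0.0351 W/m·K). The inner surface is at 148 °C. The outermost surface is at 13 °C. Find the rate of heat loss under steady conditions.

Each spherical layer contributes R = (1/r_i − 1/r_o)/(4πk):
R_cast iron shell = (1/0.585 − 1/0.599)/(4π×54) = 5.888×10^-5 K/W
R_mineral wool = (1/0.599 − 1/0.649)/(4π×0.0351) = 0.2916 K/W
R_total = 0.2917 K/W
Q = ΔT/R_total = 135/0.2917

Q ≈ 463 W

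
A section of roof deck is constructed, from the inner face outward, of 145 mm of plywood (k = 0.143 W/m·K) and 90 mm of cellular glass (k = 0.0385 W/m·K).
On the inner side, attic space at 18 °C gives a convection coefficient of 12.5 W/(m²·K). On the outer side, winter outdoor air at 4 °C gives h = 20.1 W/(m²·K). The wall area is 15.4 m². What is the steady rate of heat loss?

Q ≈ 61.9 W

Thermal resistances in series:
R_inner film = 1/(h_i·A) = 1/(12.5×15.4) = 0.005195 K/W
R_plywood = L/(kA) = 0.145/(0.143×15.4) = 0.06584 K/W
R_cellular glass = L/(kA) = 0.09/(0.0385×15.4) = 0.1518 K/W
R_outer film = 1/(h_o·A) = 1/(20.1×15.4) = 0.003231 K/W
R_total = 0.2261 K/W
Q = ΔT / R_total = 14 / 0.2261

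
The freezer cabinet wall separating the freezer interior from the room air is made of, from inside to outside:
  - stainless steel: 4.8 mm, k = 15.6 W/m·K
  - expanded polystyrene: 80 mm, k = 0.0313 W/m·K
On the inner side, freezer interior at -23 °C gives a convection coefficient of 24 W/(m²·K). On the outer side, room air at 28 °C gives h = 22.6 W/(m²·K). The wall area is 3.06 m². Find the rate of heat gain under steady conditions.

Q ≈ 59.1 W

Series thermal resistances:
R_inner film = 1/(h_i·A) = 1/(24×3.06) = 0.01362 K/W
R_stainless steel = L/(kA) = 0.0048/(15.6×3.06) = 1.006×10^-4 K/W
R_expanded polystyrene = L/(kA) = 0.08/(0.0313×3.06) = 0.8353 K/W
R_outer film = 1/(h_o·A) = 1/(22.6×3.06) = 0.01446 K/W
R_total = 0.8634 K/W
Q = ΔT / R_total = 51 / 0.8634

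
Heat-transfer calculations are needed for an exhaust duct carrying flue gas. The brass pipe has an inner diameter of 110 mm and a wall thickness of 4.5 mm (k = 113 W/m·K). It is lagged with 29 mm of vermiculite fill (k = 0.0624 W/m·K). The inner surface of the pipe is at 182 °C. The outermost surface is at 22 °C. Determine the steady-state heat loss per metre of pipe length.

q′ ≈ 158 W/m

For a radial system each layer contributes R = ln(r_out/r_in)/(2πkL); films add R = 1/(hA).
R_brass pipe wall = ln(59.5/55)/(2π×113×1) = 1.108×10^-4 K/W
R_vermiculite fill = ln(88.5/59.5)/(2π×0.0624×1) = 1.013 K/W
R_total = 1.013 K/W
Q = ΔT/R_total = 160/1.013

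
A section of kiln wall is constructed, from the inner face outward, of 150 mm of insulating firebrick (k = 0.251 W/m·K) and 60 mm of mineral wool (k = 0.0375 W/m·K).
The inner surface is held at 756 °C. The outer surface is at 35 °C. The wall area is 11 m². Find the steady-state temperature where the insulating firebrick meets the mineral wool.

T ≈ 560 °C

Treating each layer as a thermal resistance in series:
R_insulating firebrick = L/(kA) = 0.15/(0.251×11) = 0.05433 K/W
R_mineral wool = L/(kA) = 0.06/(0.0375×11) = 0.1455 K/W
R_total = 0.1998 K/W;  Q = ΔT/R_total = 721/0.1998 = 3609 W
T_interface = T_inner − Q·ΣR(inner→interface) = 756 − 3610×0.05433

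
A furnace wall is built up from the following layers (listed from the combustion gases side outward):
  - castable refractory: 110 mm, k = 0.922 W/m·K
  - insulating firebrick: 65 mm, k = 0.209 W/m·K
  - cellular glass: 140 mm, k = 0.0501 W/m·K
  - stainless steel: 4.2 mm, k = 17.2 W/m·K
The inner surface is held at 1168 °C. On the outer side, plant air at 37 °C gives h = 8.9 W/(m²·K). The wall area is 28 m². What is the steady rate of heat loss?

Model the wall as resistances in series:
R_castable refractory = L/(kA) = 0.11/(0.922×28) = 0.004261 K/W
R_insulating firebrick = L/(kA) = 0.065/(0.209×28) = 0.01111 K/W
R_cellular glass = L/(kA) = 0.14/(0.0501×28) = 0.0998 K/W
R_stainless steel = L/(kA) = 0.0042/(17.2×28) = 8.721×10^-6 K/W
R_outer film = 1/(h_o·A) = 1/(8.9×28) = 0.004013 K/W
R_total = 0.1192 K/W
Q = ΔT / R_total = 1131 / 0.1192

Q ≈ 9490 W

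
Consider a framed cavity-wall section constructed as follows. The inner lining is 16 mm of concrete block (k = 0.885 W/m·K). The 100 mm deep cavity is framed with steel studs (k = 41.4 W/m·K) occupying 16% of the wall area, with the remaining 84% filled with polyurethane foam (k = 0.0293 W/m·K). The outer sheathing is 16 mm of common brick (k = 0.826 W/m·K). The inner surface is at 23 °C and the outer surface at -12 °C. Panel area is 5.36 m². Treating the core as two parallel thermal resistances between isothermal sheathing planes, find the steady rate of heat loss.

Sheathing layers in series; stud and cavity paths in parallel between them.
R_inner = 0.016/(0.885×5.36) = 0.003373 K/W
R_stud  = 0.1/(41.4×0.16×5.36) = 0.002817 K/W
R_cav   = 0.1/(0.0293×0.84×5.36) = 0.758 K/W
1/R_core = 1/R_stud + 1/R_cav → R_core = 0.002806 K/W
R_outer = 0.016/(0.826×5.36) = 0.003614 K/W
R_total = 0.009793 K/W
Q = ΔT/R_total = 35/0.009793

Q ≈ 3570 W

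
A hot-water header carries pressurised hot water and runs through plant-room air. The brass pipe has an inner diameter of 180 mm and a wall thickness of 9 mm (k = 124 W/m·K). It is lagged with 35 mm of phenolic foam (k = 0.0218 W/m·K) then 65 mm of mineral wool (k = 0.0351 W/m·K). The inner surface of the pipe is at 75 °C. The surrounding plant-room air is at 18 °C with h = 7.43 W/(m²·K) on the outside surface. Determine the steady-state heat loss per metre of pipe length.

Cylindrical conduction, so R = ln(r₂/r₁)/(2πkL) per layer, in series:
R_brass pipe wall = ln(99/90)/(2π×124×1) = 1.223×10^-4 K/W
R_phenolic foam = ln(134/99)/(2π×0.0218×1) = 2.21 K/W
R_mineral wool = ln(199/134)/(2π×0.0351×1) = 1.793 K/W
R_outer film = 1/(h_o·2πr_oL) = 1/(7.43×2π×0.199×1) = 0.1076 K/W
R_total = 4.111 K/W
Q = ΔT/R_total = 57/4.111

q′ ≈ 13.9 W/m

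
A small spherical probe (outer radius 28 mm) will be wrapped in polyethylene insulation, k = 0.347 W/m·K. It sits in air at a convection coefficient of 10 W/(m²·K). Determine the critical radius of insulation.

For a sphere r_cr = 2k/h = 2×0.347/10
r_cr = 69.4 mm; since the bare radius (28 mm) is below r_cr, adding a thin layer of insulation will *increase* heat loss.

r_cr ≈ 69.4 mm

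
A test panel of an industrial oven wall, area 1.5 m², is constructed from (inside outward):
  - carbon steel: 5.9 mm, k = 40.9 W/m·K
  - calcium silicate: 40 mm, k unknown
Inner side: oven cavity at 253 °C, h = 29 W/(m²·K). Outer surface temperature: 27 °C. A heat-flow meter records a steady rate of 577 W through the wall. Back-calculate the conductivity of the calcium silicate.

k ≈ 0.0723 W/(m·K)

Treating each layer as a thermal resistance in series:
R_inner film = 1/(h_i·A) = 1/(29×1.5) = 0.02299 K/W
R_carbon steel = L/(kA) = 0.0059/(40.9×1.5) = 9.617×10^-5 K/W
Sum of known resistances R_other = 0.02308 K/W
Total R = ΔT/Q = 226/577 = 0.3917 K/W
R_calcium silicate = R_total − R_other = 0.3686 K/W
k = L/(R·A) = 0.04/(0.3686×1.5)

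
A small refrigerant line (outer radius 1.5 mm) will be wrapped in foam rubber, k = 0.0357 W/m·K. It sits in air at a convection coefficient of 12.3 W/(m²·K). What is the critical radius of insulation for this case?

For a cylinder r_cr = k/h = 0.0357/12.3
r_cr = 2.9 mm; since the bare radius (1.5 mm) is below r_cr, adding a thin layer of insulation will *increase* heat loss.

r_cr ≈ 2.9 mm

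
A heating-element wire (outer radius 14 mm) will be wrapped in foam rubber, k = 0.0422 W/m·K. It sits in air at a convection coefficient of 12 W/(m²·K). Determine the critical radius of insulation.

r_cr ≈ 3.52 mm

For a cylinder r_cr = k/h = 0.0422/12
r_cr = 3.52 mm; since the bare radius (14 mm) is above r_cr, any added insulation will reduce heat loss.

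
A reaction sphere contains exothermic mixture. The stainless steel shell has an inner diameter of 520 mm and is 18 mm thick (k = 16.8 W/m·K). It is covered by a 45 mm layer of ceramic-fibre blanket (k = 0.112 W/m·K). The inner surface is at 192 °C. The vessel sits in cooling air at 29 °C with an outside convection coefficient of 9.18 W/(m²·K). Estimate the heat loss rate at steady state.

For a spherical shell R = (1/r₁ − 1/r₂)/(4πk); film R = 1/(h·4πr²). In series:
R_stainless steel shell = (1/0.26 − 1/0.278)/(4π×16.8) = 0.00118 K/W
R_ceramic-fibre blanket = (1/0.278 − 1/0.323)/(4π×0.112) = 0.3561 K/W
R_outer film = 1/(h·4πr_o²) = 1/(9.18×4π×0.323²) = 0.08309 K/W
R_total = 0.4403 K/W
Q = ΔT/R_total = 163/0.4403

Q ≈ 370 W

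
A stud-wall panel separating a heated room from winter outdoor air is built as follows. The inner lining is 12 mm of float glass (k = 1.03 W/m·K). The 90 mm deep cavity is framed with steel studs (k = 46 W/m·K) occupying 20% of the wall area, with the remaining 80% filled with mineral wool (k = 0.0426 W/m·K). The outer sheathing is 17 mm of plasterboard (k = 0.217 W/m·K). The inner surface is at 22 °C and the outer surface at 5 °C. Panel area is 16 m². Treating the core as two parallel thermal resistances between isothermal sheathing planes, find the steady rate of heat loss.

Q ≈ 2730 W

Sheathing layers in series; stud and cavity paths in parallel between them.
R_inner = 0.012/(1.03×16) = 7.282×10^-4 K/W
R_stud  = 0.09/(46×0.2×16) = 6.114×10^-4 K/W
R_cav   = 0.09/(0.0426×0.8×16) = 0.1651 K/W
1/R_core = 1/R_stud + 1/R_cav → R_core = 6.092×10^-4 K/W
R_outer = 0.017/(0.217×16) = 0.004896 K/W
R_total = 0.006234 K/W
Q = ΔT/R_total = 17/0.006234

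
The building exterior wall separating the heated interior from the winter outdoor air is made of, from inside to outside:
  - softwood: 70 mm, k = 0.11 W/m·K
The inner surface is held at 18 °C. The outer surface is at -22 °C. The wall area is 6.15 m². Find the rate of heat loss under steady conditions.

Q ≈ 387 W

Series thermal resistances:
R_softwood = L/(kA) = 0.07/(0.11×6.15) = 0.1035 K/W
R_total = 0.1035 K/W
Q = ΔT / R_total = 40 / 0.1035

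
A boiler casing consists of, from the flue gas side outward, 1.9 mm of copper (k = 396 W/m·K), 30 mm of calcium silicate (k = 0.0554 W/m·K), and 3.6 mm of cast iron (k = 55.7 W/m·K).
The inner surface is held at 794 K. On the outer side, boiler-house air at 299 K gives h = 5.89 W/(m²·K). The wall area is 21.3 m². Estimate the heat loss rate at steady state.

Q ≈ 14800 W

Using the resistance-network approach (series):
R_copper = L/(kA) = 0.0019/(396×21.3) = 2.253×10^-7 K/W
R_calcium silicate = L/(kA) = 0.03/(0.0554×21.3) = 0.02542 K/W
R_cast iron = L/(kA) = 0.0036/(55.7×21.3) = 3.034×10^-6 K/W
R_outer film = 1/(h_o·A) = 1/(5.89×21.3) = 0.007971 K/W
R_total = 0.0334 K/W
Q = ΔT / R_total = 495 / 0.0334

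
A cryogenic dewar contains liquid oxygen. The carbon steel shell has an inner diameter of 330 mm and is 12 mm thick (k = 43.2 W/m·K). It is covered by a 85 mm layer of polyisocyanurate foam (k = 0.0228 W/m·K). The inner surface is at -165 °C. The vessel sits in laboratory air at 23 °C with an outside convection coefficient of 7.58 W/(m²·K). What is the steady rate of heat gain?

Q ≈ 28.7 W

Radial (spherical) resistances in series:
R_carbon steel shell = (1/0.165 − 1/0.177)/(4π×43.2) = 7.569×10^-4 K/W
R_polyisocyanurate foam = (1/0.177 − 1/0.262)/(4π×0.0228) = 6.397 K/W
R_outer film = 1/(h·4πr_o²) = 1/(7.58×4π×0.262²) = 0.1529 K/W
R_total = 6.551 K/W
Q = ΔT/R_total = 188/6.551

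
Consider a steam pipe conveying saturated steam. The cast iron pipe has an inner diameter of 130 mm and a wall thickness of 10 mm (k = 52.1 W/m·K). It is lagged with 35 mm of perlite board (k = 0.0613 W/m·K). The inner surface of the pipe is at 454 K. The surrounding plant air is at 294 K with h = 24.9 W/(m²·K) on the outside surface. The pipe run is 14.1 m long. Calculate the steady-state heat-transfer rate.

Q ≈ 2140 W

Per-layer cylindrical resistances, series-summed:
R_cast iron pipe wall = ln(75/65)/(2π×52.1×14.1) = 3.1×10^-5 K/W
R_perlite board = ln(110/75)/(2π×0.0613×14.1) = 0.07052 K/W
R_outer film = 1/(h_o·2πr_oL) = 1/(24.9×2π×0.11×14.1) = 0.004121 K/W
R_total = 0.07468 K/W
Q = ΔT/R_total = 160/0.07468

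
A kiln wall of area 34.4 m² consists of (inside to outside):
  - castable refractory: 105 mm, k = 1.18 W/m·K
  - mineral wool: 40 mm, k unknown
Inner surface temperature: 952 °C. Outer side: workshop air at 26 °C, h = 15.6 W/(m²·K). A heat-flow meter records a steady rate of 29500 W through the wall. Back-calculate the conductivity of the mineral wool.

Thermal resistances in series:
R_castable refractory = L/(kA) = 0.105/(1.18×34.4) = 0.002587 K/W
R_outer film = 1/(h_o·A) = 1/(15.6×34.4) = 0.001863 K/W
Sum of known resistances R_other = 0.00445 K/W
Total R = ΔT/Q = 926/29500 = 0.03139 K/W
R_mineral wool = R_total − R_other = 0.02694 K/W
k = L/(R·A) = 0.04/(0.02694×34.4)

k ≈ 0.0432 W/(m·K)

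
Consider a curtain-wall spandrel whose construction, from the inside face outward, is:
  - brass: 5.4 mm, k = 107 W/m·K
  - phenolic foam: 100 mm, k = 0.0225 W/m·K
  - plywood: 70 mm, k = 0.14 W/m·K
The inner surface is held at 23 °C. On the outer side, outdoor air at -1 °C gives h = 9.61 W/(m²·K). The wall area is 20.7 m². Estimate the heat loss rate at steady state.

Q ≈ 98.4 W

Using the resistance-network approach (series):
R_brass = L/(kA) = 0.0054/(107×20.7) = 2.438×10^-6 K/W
R_phenolic foam = L/(kA) = 0.1/(0.0225×20.7) = 0.2147 K/W
R_plywood = L/(kA) = 0.07/(0.14×20.7) = 0.02415 K/W
R_outer film = 1/(h_o·A) = 1/(9.61×20.7) = 0.005027 K/W
R_total = 0.2439 K/W
Q = ΔT / R_total = 24 / 0.2439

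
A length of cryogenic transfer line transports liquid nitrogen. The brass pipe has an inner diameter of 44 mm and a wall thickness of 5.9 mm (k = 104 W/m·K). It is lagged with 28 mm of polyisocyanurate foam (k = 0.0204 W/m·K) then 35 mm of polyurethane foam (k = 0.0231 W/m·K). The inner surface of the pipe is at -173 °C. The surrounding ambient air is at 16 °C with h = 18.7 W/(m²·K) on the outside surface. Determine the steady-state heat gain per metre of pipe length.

Per-layer cylindrical resistances, series-summed:
R_brass pipe wall = ln(27.9/22)/(2π×104×1) = 3.636×10^-4 K/W
R_polyisocyanurate foam = ln(55.9/27.9)/(2π×0.0204×1) = 5.422 K/W
R_polyurethane foam = ln(90.9/55.9)/(2π×0.0231×1) = 3.35 K/W
R_outer film = 1/(h_o·2πr_oL) = 1/(18.7×2π×0.0909×1) = 0.09363 K/W
R_total = 8.866 K/W
Q = ΔT/R_total = 189/8.866

q′ ≈ 21.3 W/m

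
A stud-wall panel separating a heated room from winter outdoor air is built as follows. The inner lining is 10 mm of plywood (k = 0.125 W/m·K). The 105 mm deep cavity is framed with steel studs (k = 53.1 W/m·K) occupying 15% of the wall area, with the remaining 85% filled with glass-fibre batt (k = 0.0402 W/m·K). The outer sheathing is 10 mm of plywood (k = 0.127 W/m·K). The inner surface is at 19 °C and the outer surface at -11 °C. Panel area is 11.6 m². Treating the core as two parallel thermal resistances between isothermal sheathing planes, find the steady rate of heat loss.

Sheathing layers in series; stud and cavity paths in parallel between them.
R_inner = 0.01/(0.125×11.6) = 0.006897 K/W
R_stud  = 0.105/(53.1×0.15×11.6) = 0.001136 K/W
R_cav   = 0.105/(0.0402×0.85×11.6) = 0.2649 K/W
1/R_core = 1/R_stud + 1/R_cav → R_core = 0.001132 K/W
R_outer = 0.01/(0.127×11.6) = 0.006788 K/W
R_total = 0.01482 K/W
Q = ΔT/R_total = 30/0.01482

Q ≈ 2020 W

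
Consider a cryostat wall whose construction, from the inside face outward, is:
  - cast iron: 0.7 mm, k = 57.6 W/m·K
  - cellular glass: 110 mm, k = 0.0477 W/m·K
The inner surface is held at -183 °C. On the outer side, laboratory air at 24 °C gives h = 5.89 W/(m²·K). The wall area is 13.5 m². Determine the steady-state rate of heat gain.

Q ≈ 1130 W

Thermal resistances in series:
R_cast iron = L/(kA) = 0.0007/(57.6×13.5) = 9.002×10^-7 K/W
R_cellular glass = L/(kA) = 0.11/(0.0477×13.5) = 0.1708 K/W
R_outer film = 1/(h_o·A) = 1/(5.89×13.5) = 0.01258 K/W
R_total = 0.1834 K/W
Q = ΔT / R_total = 207 / 0.1834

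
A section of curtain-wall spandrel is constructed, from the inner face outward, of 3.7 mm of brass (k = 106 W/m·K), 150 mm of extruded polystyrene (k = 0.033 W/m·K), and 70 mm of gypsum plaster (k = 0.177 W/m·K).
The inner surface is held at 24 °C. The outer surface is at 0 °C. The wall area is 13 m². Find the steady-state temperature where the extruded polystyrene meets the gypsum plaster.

Series thermal resistances:
R_brass = L/(kA) = 0.0037/(106×13) = 2.685×10^-6 K/W
R_extruded polystyrene = L/(kA) = 0.15/(0.033×13) = 0.3497 K/W
R_gypsum plaster = L/(kA) = 0.07/(0.177×13) = 0.03042 K/W
R_total = 0.3801 K/W;  Q = ΔT/R_total = 24/0.3801 = 63.15 W
T_interface = T_inner − Q·ΣR(inner→interface) = 24 − 63.1×0.3497

T ≈ 1.92 °C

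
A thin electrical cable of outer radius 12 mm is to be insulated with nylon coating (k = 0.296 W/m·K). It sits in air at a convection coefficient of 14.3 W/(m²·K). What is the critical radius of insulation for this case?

For a cylinder r_cr = k/h = 0.296/14.3
r_cr = 20.7 mm; since the bare radius (12 mm) is below r_cr, adding a thin layer of insulation will *increase* heat loss.

r_cr ≈ 20.7 mm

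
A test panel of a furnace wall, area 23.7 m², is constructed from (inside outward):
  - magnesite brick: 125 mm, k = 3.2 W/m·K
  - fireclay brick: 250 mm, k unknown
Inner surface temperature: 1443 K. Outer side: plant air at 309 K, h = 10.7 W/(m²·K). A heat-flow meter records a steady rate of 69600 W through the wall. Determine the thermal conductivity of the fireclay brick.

k ≈ 0.986 W/(m·K)

Model the wall as resistances in series:
R_magnesite brick = L/(kA) = 0.125/(3.2×23.7) = 0.001648 K/W
R_outer film = 1/(h_o·A) = 1/(10.7×23.7) = 0.003943 K/W
Sum of known resistances R_other = 0.005592 K/W
Total R = ΔT/Q = 1134/69600 = 0.01629 K/W
R_fireclay brick = R_total − R_other = 0.0107 K/W
k = L/(R·A) = 0.25/(0.0107×23.7)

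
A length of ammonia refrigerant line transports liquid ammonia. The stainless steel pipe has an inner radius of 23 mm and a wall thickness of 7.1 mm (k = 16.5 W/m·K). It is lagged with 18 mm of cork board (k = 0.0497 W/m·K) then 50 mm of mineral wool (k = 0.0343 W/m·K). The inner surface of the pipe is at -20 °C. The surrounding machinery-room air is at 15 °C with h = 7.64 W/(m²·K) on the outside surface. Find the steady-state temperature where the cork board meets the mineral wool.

Radial resistances (cylindrical: R_cond = ln(r_o/r_i)/(2πkL), R_conv = 1/(h·2πrL)):
R_stainless steel pipe wall = ln(30.1/23)/(2π×16.5×1) = 0.002595 K/W
R_cork board = ln(48.1/30.1)/(2π×0.0497×1) = 1.501 K/W
R_mineral wool = ln(98.1/48.1)/(2π×0.0343×1) = 3.307 K/W
R_outer film = 1/(h_o·2πr_oL) = 1/(7.64×2π×0.0981×1) = 0.2124 K/W
R_total = 5.023 K/W
Q = ΔT/R_total = 35/5.023
Q = 6.97 W/m
T_interface = T_inner + Q·ΣR(inner→interface) = -20 + 6.97×1.504

T ≈ -9.52 °C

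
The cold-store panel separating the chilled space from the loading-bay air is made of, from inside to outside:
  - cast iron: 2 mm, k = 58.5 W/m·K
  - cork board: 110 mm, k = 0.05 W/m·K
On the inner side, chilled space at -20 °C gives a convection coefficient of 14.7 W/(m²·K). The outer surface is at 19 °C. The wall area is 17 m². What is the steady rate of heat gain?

Using the resistance-network approach (series):
R_inner film = 1/(h_i·A) = 1/(14.7×17) = 0.004002 K/W
R_cast iron = L/(kA) = 0.002/(58.5×17) = 2.011×10^-6 K/W
R_cork board = L/(kA) = 0.11/(0.05×17) = 0.1294 K/W
R_total = 0.1334 K/W
Q = ΔT / R_total = 39 / 0.1334

Q ≈ 292 W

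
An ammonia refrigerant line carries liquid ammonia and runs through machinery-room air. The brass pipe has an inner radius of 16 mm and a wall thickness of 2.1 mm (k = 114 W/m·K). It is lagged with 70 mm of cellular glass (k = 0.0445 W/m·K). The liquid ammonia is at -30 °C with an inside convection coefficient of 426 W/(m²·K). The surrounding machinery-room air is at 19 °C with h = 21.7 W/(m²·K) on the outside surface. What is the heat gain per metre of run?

q′ ≈ 8.5 W/m

Cylindrical conduction, so R = ln(r₂/r₁)/(2πkL) per layer, in series:
R_inner film = 1/(h_i·2πr₁L) = 1/(426×2π×0.016×1) = 0.02335 K/W
R_brass pipe wall = ln(18.1/16)/(2π×114×1) = 1.722×10^-4 K/W
R_cellular glass = ln(88.1/18.1)/(2π×0.0445×1) = 5.66 K/W
R_outer film = 1/(h_o·2πr_oL) = 1/(21.7×2π×0.0881×1) = 0.08325 K/W
R_total = 5.767 K/W
Q = ΔT/R_total = 49/5.767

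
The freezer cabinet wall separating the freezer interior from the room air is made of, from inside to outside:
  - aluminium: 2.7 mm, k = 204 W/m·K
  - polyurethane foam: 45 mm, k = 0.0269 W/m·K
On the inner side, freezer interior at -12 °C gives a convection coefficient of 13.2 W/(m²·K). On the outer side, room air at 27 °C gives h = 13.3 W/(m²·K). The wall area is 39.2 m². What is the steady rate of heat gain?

Q ≈ 838 W

Treating each layer as a thermal resistance in series:
R_inner film = 1/(h_i·A) = 1/(13.2×39.2) = 0.001933 K/W
R_aluminium = L/(kA) = 0.0027/(204×39.2) = 3.376×10^-7 K/W
R_polyurethane foam = L/(kA) = 0.045/(0.0269×39.2) = 0.04268 K/W
R_outer film = 1/(h_o·A) = 1/(13.3×39.2) = 0.001918 K/W
R_total = 0.04653 K/W
Q = ΔT / R_total = 39 / 0.04653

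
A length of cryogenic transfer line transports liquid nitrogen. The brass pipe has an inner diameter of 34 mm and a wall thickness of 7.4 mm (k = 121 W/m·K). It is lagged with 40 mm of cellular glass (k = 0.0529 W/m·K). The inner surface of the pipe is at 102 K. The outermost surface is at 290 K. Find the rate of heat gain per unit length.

q′ ≈ 64.4 W/m

Treating each annulus and film as a series resistance:
R_brass pipe wall = ln(24.4/17)/(2π×121×1) = 4.753×10^-4 K/W
R_cellular glass = ln(64.4/24.4)/(2π×0.0529×1) = 2.92 K/W
R_total = 2.92 K/W
Q = ΔT/R_total = 188/2.92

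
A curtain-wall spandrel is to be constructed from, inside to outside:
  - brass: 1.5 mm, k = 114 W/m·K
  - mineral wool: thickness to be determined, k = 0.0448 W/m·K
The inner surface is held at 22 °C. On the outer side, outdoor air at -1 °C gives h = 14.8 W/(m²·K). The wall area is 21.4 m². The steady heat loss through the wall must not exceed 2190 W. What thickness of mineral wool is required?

Series thermal resistances:
R_brass = L/(kA) = 0.0015/(114×21.4) = 6.149×10^-7 K/W
R_outer film = 1/(h_o·A) = 1/(14.8×21.4) = 0.003157 K/W
Sum of the known resistances R_other = 0.003158 K/W
Required total resistance R_tot = ΔT/Q_allow = 23/2190 = 0.0105 K/W
R_mineral wool = R_tot − R_other = 0.007344 K/W
L = R·k·A = 0.007344×0.0448×21.4

L ≈ 7.04 mm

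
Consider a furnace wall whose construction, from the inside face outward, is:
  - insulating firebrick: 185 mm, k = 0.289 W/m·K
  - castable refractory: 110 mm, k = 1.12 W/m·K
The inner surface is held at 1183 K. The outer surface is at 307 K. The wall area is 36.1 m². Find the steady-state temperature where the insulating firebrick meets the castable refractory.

Series thermal resistances:
R_insulating firebrick = L/(kA) = 0.185/(0.289×36.1) = 0.01773 K/W
R_castable refractory = L/(kA) = 0.11/(1.12×36.1) = 0.002721 K/W
R_total = 0.02045 K/W;  Q = ΔT/R_total = 876/0.02045 = 42830 W
T_interface = T_inner − Q·ΣR(inner→interface) = 1183 − 42800×0.01773

T ≈ 424 K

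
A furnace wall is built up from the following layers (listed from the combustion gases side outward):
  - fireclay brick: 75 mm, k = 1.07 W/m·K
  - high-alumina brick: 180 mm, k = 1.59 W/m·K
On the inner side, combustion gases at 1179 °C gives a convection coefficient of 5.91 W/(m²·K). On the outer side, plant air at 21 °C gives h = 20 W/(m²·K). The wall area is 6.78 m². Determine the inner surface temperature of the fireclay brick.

Treating each layer as a thermal resistance in series:
R_inner film = 1/(h_i·A) = 1/(5.91×6.78) = 0.02496 K/W
R_fireclay brick = L/(kA) = 0.075/(1.07×6.78) = 0.01034 K/W
R_high-alumina brick = L/(kA) = 0.18/(1.59×6.78) = 0.0167 K/W
R_outer film = 1/(h_o·A) = 1/(20×6.78) = 0.007375 K/W
R_total = 0.05937 K/W;  Q = ΔT/R_total = 1158/0.05937 = 19510 W
T_interface = T_inner − Q·ΣR(inner→interface) = 1179 − 19500×0.02496

T ≈ 692 °C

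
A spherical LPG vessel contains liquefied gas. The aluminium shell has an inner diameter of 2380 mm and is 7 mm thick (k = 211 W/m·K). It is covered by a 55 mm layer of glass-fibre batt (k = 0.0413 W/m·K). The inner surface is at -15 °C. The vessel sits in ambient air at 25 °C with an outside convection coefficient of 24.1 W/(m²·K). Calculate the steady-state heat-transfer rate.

Q ≈ 549 W

Spherical conduction: R = (1/r_in − 1/r_out)/(4πk) per layer; series-sum.
R_aluminium shell = (1/1.19 − 1/1.197)/(4π×211) = 1.853×10^-6 K/W
R_glass-fibre batt = (1/1.197 − 1/1.252)/(4π×0.0413) = 0.07071 K/W
R_outer film = 1/(h·4πr_o²) = 1/(24.1×4π×1.252²) = 0.002107 K/W
R_total = 0.07282 K/W
Q = ΔT/R_total = 40/0.07282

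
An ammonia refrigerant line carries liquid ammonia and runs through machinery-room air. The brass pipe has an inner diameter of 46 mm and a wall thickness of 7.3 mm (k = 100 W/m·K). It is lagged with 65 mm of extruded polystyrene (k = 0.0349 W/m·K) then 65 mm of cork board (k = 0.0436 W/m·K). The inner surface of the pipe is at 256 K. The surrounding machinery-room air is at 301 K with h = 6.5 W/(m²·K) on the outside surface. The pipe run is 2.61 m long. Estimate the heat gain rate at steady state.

Q ≈ 16.1 W

Per-layer cylindrical resistances, series-summed:
R_brass pipe wall = ln(30.3/23)/(2π×100×2.61) = 1.681×10^-4 K/W
R_extruded polystyrene = ln(95.3/30.3)/(2π×0.0349×2.61) = 2.002 K/W
R_cork board = ln(160.3/95.3)/(2π×0.0436×2.61) = 0.7273 K/W
R_outer film = 1/(h_o·2πr_oL) = 1/(6.5×2π×0.1603×2.61) = 0.05852 K/W
R_total = 2.788 K/W
Q = ΔT/R_total = 45/2.788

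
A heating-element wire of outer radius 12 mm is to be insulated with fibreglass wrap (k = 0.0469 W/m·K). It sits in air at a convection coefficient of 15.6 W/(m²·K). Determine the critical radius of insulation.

For a cylinder r_cr = k/h = 0.0469/15.6
r_cr = 3.01 mm; since the bare radius (12 mm) is above r_cr, any added insulation will reduce heat loss.

r_cr ≈ 3.01 mm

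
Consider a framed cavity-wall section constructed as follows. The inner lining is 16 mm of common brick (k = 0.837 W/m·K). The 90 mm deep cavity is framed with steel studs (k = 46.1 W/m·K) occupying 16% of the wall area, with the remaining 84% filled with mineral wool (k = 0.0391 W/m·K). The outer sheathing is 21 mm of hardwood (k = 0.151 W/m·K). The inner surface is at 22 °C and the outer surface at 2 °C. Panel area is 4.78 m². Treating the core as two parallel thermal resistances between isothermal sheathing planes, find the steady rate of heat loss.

Q ≈ 561 W

Sheathing layers in series; stud and cavity paths in parallel between them.
R_inner = 0.016/(0.837×4.78) = 0.003999 K/W
R_stud  = 0.09/(46.1×0.16×4.78) = 0.002553 K/W
R_cav   = 0.09/(0.0391×0.84×4.78) = 0.5733 K/W
1/R_core = 1/R_stud + 1/R_cav → R_core = 0.002541 K/W
R_outer = 0.021/(0.151×4.78) = 0.02909 K/W
R_total = 0.03564 K/W
Q = ΔT/R_total = 20/0.03564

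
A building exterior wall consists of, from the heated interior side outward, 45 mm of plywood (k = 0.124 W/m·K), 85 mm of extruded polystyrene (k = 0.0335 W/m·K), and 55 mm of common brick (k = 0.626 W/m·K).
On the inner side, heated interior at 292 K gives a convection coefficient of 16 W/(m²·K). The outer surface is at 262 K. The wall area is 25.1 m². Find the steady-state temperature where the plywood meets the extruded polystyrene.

T ≈ 288 K

Series thermal resistances:
R_inner film = 1/(h_i·A) = 1/(16×25.1) = 0.00249 K/W
R_plywood = L/(kA) = 0.045/(0.124×25.1) = 0.01446 K/W
R_extruded polystyrene = L/(kA) = 0.085/(0.0335×25.1) = 0.1011 K/W
R_common brick = L/(kA) = 0.055/(0.626×25.1) = 0.0035 K/W
R_total = 0.1215 K/W;  Q = ΔT/R_total = 30/0.1215 = 246.8 W
T_interface = T_inner − Q·ΣR(inner→interface) = 292 − 247×0.01695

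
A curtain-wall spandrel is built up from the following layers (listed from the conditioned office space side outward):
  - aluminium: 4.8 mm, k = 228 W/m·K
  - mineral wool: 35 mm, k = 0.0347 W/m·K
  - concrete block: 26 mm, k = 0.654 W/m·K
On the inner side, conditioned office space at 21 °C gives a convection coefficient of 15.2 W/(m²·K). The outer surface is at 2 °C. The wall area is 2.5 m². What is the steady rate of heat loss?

Q ≈ 42.6 W

Using the resistance-network approach (series):
R_inner film = 1/(h_i·A) = 1/(15.2×2.5) = 0.02632 K/W
R_aluminium = L/(kA) = 0.0048/(228×2.5) = 8.421×10^-6 K/W
R_mineral wool = L/(kA) = 0.035/(0.0347×2.5) = 0.4035 K/W
R_concrete block = L/(kA) = 0.026/(0.654×2.5) = 0.0159 K/W
R_total = 0.4457 K/W
Q = ΔT / R_total = 19 / 0.4457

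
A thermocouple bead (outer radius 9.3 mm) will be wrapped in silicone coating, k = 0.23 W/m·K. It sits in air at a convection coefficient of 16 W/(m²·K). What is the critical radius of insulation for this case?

For a sphere r_cr = 2k/h = 2×0.23/16
r_cr = 28.8 mm; since the bare radius (9.3 mm) is below r_cr, adding a thin layer of insulation will *increase* heat loss.

r_cr ≈ 28.8 mm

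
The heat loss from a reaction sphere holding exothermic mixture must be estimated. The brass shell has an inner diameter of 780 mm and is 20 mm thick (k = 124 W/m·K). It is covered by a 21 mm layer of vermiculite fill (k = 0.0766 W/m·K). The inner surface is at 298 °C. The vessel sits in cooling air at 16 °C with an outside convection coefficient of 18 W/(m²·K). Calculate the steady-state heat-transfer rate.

Radial (spherical) resistances in series:
R_brass shell = (1/0.39 − 1/0.41)/(4π×124) = 8.027×10^-5 K/W
R_vermiculite fill = (1/0.41 − 1/0.431)/(4π×0.0766) = 0.1235 K/W
R_outer film = 1/(h·4πr_o²) = 1/(18×4π×0.431²) = 0.0238 K/W
R_total = 0.1473 K/W
Q = ΔT/R_total = 282/0.1473

Q ≈ 1910 W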